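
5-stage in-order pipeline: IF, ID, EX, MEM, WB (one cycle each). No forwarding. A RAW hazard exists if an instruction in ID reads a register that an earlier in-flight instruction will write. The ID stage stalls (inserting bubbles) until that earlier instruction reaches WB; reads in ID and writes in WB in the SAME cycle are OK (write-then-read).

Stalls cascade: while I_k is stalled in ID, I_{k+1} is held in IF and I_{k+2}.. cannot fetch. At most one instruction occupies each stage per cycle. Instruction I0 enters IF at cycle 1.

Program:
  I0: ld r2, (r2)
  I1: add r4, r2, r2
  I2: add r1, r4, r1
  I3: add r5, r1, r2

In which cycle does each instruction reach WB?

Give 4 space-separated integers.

Answer: 5 8 11 14

Derivation:
I0 ld r2 <- r2: IF@1 ID@2 stall=0 (-) EX@3 MEM@4 WB@5
I1 add r4 <- r2,r2: IF@2 ID@3 stall=2 (RAW on I0.r2 (WB@5)) EX@6 MEM@7 WB@8
I2 add r1 <- r4,r1: IF@3 ID@6 stall=2 (RAW on I1.r4 (WB@8)) EX@9 MEM@10 WB@11
I3 add r5 <- r1,r2: IF@6 ID@9 stall=2 (RAW on I2.r1 (WB@11)) EX@12 MEM@13 WB@14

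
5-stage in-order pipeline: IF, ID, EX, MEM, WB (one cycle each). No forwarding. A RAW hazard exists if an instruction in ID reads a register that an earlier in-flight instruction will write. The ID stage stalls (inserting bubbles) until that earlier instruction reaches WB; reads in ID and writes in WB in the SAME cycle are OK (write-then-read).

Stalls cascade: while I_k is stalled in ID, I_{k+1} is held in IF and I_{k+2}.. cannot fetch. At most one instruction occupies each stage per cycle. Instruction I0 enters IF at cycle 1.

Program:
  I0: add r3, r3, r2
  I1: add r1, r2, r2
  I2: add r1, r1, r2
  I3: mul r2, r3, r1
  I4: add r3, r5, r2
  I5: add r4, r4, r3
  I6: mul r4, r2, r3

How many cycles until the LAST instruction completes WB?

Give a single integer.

I0 add r3 <- r3,r2: IF@1 ID@2 stall=0 (-) EX@3 MEM@4 WB@5
I1 add r1 <- r2,r2: IF@2 ID@3 stall=0 (-) EX@4 MEM@5 WB@6
I2 add r1 <- r1,r2: IF@3 ID@4 stall=2 (RAW on I1.r1 (WB@6)) EX@7 MEM@8 WB@9
I3 mul r2 <- r3,r1: IF@4 ID@7 stall=2 (RAW on I2.r1 (WB@9)) EX@10 MEM@11 WB@12
I4 add r3 <- r5,r2: IF@7 ID@10 stall=2 (RAW on I3.r2 (WB@12)) EX@13 MEM@14 WB@15
I5 add r4 <- r4,r3: IF@10 ID@13 stall=2 (RAW on I4.r3 (WB@15)) EX@16 MEM@17 WB@18
I6 mul r4 <- r2,r3: IF@13 ID@16 stall=0 (-) EX@17 MEM@18 WB@19

Answer: 19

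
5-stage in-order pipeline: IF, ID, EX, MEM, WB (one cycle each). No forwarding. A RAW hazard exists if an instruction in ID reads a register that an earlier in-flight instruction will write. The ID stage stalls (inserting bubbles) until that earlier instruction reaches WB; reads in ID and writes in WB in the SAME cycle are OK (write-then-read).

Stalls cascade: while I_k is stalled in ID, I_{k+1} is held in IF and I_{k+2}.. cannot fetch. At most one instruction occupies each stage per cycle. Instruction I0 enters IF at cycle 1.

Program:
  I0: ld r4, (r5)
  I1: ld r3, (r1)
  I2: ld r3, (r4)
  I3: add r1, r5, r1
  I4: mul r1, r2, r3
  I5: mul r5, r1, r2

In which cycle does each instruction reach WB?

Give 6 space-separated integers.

Answer: 5 6 8 9 11 14

Derivation:
I0 ld r4 <- r5: IF@1 ID@2 stall=0 (-) EX@3 MEM@4 WB@5
I1 ld r3 <- r1: IF@2 ID@3 stall=0 (-) EX@4 MEM@5 WB@6
I2 ld r3 <- r4: IF@3 ID@4 stall=1 (RAW on I0.r4 (WB@5)) EX@6 MEM@7 WB@8
I3 add r1 <- r5,r1: IF@4 ID@6 stall=0 (-) EX@7 MEM@8 WB@9
I4 mul r1 <- r2,r3: IF@6 ID@7 stall=1 (RAW on I2.r3 (WB@8)) EX@9 MEM@10 WB@11
I5 mul r5 <- r1,r2: IF@7 ID@9 stall=2 (RAW on I4.r1 (WB@11)) EX@12 MEM@13 WB@14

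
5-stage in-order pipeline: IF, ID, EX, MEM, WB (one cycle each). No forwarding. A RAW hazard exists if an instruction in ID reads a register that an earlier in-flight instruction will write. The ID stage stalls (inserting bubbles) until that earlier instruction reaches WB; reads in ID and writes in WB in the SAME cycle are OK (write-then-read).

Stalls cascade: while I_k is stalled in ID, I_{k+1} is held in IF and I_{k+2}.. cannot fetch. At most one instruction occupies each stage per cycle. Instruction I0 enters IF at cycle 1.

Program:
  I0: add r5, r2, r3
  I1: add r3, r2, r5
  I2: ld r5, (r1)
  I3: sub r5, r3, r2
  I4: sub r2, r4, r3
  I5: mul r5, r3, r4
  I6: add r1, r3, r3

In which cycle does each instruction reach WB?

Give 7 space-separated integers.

I0 add r5 <- r2,r3: IF@1 ID@2 stall=0 (-) EX@3 MEM@4 WB@5
I1 add r3 <- r2,r5: IF@2 ID@3 stall=2 (RAW on I0.r5 (WB@5)) EX@6 MEM@7 WB@8
I2 ld r5 <- r1: IF@3 ID@6 stall=0 (-) EX@7 MEM@8 WB@9
I3 sub r5 <- r3,r2: IF@6 ID@7 stall=1 (RAW on I1.r3 (WB@8)) EX@9 MEM@10 WB@11
I4 sub r2 <- r4,r3: IF@7 ID@9 stall=0 (-) EX@10 MEM@11 WB@12
I5 mul r5 <- r3,r4: IF@9 ID@10 stall=0 (-) EX@11 MEM@12 WB@13
I6 add r1 <- r3,r3: IF@10 ID@11 stall=0 (-) EX@12 MEM@13 WB@14

Answer: 5 8 9 11 12 13 14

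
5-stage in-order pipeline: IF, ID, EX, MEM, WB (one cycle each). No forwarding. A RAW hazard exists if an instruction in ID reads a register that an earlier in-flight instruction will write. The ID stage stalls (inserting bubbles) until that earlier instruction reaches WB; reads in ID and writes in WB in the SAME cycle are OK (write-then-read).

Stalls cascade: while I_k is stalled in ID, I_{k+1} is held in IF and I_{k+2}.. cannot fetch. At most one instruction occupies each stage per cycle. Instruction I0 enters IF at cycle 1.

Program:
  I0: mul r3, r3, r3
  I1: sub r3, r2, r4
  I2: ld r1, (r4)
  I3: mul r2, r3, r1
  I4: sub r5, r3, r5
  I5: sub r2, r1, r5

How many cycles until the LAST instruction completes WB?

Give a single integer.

I0 mul r3 <- r3,r3: IF@1 ID@2 stall=0 (-) EX@3 MEM@4 WB@5
I1 sub r3 <- r2,r4: IF@2 ID@3 stall=0 (-) EX@4 MEM@5 WB@6
I2 ld r1 <- r4: IF@3 ID@4 stall=0 (-) EX@5 MEM@6 WB@7
I3 mul r2 <- r3,r1: IF@4 ID@5 stall=2 (RAW on I2.r1 (WB@7)) EX@8 MEM@9 WB@10
I4 sub r5 <- r3,r5: IF@5 ID@8 stall=0 (-) EX@9 MEM@10 WB@11
I5 sub r2 <- r1,r5: IF@8 ID@9 stall=2 (RAW on I4.r5 (WB@11)) EX@12 MEM@13 WB@14

Answer: 14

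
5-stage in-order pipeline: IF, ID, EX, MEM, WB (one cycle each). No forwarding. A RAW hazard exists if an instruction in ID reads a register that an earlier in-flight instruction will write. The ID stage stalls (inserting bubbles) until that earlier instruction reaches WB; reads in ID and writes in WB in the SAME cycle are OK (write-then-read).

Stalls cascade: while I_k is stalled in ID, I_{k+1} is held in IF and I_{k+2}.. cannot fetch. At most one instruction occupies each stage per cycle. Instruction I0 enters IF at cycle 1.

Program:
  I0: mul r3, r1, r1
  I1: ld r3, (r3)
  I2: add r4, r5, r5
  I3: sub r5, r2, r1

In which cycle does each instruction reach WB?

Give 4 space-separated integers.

I0 mul r3 <- r1,r1: IF@1 ID@2 stall=0 (-) EX@3 MEM@4 WB@5
I1 ld r3 <- r3: IF@2 ID@3 stall=2 (RAW on I0.r3 (WB@5)) EX@6 MEM@7 WB@8
I2 add r4 <- r5,r5: IF@3 ID@6 stall=0 (-) EX@7 MEM@8 WB@9
I3 sub r5 <- r2,r1: IF@6 ID@7 stall=0 (-) EX@8 MEM@9 WB@10

Answer: 5 8 9 10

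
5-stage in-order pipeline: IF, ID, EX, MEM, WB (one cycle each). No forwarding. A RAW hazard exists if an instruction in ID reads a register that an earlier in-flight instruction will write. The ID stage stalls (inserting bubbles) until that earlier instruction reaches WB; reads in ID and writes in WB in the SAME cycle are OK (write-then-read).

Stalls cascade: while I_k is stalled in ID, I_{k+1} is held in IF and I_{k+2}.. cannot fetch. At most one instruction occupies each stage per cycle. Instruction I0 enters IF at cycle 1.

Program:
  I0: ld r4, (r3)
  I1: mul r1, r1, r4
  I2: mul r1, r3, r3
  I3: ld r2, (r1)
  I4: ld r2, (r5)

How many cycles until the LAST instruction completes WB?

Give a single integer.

Answer: 13

Derivation:
I0 ld r4 <- r3: IF@1 ID@2 stall=0 (-) EX@3 MEM@4 WB@5
I1 mul r1 <- r1,r4: IF@2 ID@3 stall=2 (RAW on I0.r4 (WB@5)) EX@6 MEM@7 WB@8
I2 mul r1 <- r3,r3: IF@3 ID@6 stall=0 (-) EX@7 MEM@8 WB@9
I3 ld r2 <- r1: IF@6 ID@7 stall=2 (RAW on I2.r1 (WB@9)) EX@10 MEM@11 WB@12
I4 ld r2 <- r5: IF@7 ID@10 stall=0 (-) EX@11 MEM@12 WB@13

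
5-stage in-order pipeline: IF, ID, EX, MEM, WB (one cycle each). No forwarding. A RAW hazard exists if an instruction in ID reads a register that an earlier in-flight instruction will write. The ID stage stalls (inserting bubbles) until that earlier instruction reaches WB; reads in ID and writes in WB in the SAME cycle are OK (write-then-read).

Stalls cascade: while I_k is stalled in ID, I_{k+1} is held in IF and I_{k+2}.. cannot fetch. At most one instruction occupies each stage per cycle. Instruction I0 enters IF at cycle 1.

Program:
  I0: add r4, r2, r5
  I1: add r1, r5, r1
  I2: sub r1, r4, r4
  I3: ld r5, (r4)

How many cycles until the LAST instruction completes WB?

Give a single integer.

Answer: 9

Derivation:
I0 add r4 <- r2,r5: IF@1 ID@2 stall=0 (-) EX@3 MEM@4 WB@5
I1 add r1 <- r5,r1: IF@2 ID@3 stall=0 (-) EX@4 MEM@5 WB@6
I2 sub r1 <- r4,r4: IF@3 ID@4 stall=1 (RAW on I0.r4 (WB@5)) EX@6 MEM@7 WB@8
I3 ld r5 <- r4: IF@4 ID@6 stall=0 (-) EX@7 MEM@8 WB@9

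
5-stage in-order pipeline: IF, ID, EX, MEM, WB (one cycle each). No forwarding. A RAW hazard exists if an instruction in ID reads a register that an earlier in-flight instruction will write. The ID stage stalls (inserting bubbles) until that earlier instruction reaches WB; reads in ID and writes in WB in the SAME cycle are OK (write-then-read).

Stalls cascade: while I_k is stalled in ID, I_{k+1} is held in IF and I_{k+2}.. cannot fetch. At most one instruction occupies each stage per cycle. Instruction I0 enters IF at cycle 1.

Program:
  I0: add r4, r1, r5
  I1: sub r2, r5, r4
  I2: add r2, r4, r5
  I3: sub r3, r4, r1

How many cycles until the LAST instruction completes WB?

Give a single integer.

Answer: 10

Derivation:
I0 add r4 <- r1,r5: IF@1 ID@2 stall=0 (-) EX@3 MEM@4 WB@5
I1 sub r2 <- r5,r4: IF@2 ID@3 stall=2 (RAW on I0.r4 (WB@5)) EX@6 MEM@7 WB@8
I2 add r2 <- r4,r5: IF@3 ID@6 stall=0 (-) EX@7 MEM@8 WB@9
I3 sub r3 <- r4,r1: IF@6 ID@7 stall=0 (-) EX@8 MEM@9 WB@10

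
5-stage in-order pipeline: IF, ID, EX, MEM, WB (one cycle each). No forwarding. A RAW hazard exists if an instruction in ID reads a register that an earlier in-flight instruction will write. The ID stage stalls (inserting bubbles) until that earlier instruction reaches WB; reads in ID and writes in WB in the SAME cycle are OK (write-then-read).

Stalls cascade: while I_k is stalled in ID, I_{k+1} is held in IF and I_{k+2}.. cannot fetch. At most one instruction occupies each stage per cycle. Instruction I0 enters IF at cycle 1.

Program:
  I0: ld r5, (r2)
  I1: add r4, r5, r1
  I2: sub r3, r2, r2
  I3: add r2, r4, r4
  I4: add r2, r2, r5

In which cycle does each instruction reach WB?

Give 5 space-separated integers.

Answer: 5 8 9 11 14

Derivation:
I0 ld r5 <- r2: IF@1 ID@2 stall=0 (-) EX@3 MEM@4 WB@5
I1 add r4 <- r5,r1: IF@2 ID@3 stall=2 (RAW on I0.r5 (WB@5)) EX@6 MEM@7 WB@8
I2 sub r3 <- r2,r2: IF@3 ID@6 stall=0 (-) EX@7 MEM@8 WB@9
I3 add r2 <- r4,r4: IF@6 ID@7 stall=1 (RAW on I1.r4 (WB@8)) EX@9 MEM@10 WB@11
I4 add r2 <- r2,r5: IF@7 ID@9 stall=2 (RAW on I3.r2 (WB@11)) EX@12 MEM@13 WB@14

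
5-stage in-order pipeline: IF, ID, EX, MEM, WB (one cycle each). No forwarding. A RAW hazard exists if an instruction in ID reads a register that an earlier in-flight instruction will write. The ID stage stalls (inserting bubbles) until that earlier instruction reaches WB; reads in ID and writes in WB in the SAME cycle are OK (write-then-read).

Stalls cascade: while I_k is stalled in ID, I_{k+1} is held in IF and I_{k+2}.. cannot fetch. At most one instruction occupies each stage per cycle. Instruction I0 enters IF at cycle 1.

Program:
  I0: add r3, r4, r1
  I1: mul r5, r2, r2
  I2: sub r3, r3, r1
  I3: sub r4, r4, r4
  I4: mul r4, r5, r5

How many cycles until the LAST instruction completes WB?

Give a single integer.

Answer: 10

Derivation:
I0 add r3 <- r4,r1: IF@1 ID@2 stall=0 (-) EX@3 MEM@4 WB@5
I1 mul r5 <- r2,r2: IF@2 ID@3 stall=0 (-) EX@4 MEM@5 WB@6
I2 sub r3 <- r3,r1: IF@3 ID@4 stall=1 (RAW on I0.r3 (WB@5)) EX@6 MEM@7 WB@8
I3 sub r4 <- r4,r4: IF@4 ID@6 stall=0 (-) EX@7 MEM@8 WB@9
I4 mul r4 <- r5,r5: IF@6 ID@7 stall=0 (-) EX@8 MEM@9 WB@10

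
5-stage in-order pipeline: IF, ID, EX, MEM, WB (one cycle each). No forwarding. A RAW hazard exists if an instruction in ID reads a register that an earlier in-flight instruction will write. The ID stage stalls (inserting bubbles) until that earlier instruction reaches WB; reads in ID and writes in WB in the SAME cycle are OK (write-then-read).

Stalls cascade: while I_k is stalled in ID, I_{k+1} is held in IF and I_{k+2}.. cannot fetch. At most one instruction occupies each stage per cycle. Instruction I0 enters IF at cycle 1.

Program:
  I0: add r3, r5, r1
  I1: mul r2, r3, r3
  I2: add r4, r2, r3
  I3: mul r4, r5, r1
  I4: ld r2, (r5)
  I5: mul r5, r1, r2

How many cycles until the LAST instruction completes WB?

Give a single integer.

Answer: 16

Derivation:
I0 add r3 <- r5,r1: IF@1 ID@2 stall=0 (-) EX@3 MEM@4 WB@5
I1 mul r2 <- r3,r3: IF@2 ID@3 stall=2 (RAW on I0.r3 (WB@5)) EX@6 MEM@7 WB@8
I2 add r4 <- r2,r3: IF@3 ID@6 stall=2 (RAW on I1.r2 (WB@8)) EX@9 MEM@10 WB@11
I3 mul r4 <- r5,r1: IF@6 ID@9 stall=0 (-) EX@10 MEM@11 WB@12
I4 ld r2 <- r5: IF@9 ID@10 stall=0 (-) EX@11 MEM@12 WB@13
I5 mul r5 <- r1,r2: IF@10 ID@11 stall=2 (RAW on I4.r2 (WB@13)) EX@14 MEM@15 WB@16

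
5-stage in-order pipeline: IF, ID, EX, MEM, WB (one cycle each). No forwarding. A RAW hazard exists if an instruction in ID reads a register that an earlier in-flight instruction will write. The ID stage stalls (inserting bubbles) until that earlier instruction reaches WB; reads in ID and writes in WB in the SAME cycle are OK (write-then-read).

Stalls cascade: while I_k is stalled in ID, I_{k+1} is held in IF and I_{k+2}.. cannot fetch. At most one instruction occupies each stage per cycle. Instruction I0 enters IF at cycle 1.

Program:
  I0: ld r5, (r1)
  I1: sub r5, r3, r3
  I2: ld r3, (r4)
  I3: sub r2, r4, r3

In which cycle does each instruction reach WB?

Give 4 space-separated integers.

I0 ld r5 <- r1: IF@1 ID@2 stall=0 (-) EX@3 MEM@4 WB@5
I1 sub r5 <- r3,r3: IF@2 ID@3 stall=0 (-) EX@4 MEM@5 WB@6
I2 ld r3 <- r4: IF@3 ID@4 stall=0 (-) EX@5 MEM@6 WB@7
I3 sub r2 <- r4,r3: IF@4 ID@5 stall=2 (RAW on I2.r3 (WB@7)) EX@8 MEM@9 WB@10

Answer: 5 6 7 10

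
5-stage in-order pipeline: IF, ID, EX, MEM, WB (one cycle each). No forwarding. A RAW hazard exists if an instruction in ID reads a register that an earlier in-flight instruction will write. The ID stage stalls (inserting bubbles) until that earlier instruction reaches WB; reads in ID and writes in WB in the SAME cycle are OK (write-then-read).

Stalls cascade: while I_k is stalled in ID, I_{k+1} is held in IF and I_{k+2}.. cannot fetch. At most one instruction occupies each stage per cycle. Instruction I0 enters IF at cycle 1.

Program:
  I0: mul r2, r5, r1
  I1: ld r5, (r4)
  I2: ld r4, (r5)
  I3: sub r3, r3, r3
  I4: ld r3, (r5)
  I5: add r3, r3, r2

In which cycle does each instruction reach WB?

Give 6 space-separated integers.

Answer: 5 6 9 10 11 14

Derivation:
I0 mul r2 <- r5,r1: IF@1 ID@2 stall=0 (-) EX@3 MEM@4 WB@5
I1 ld r5 <- r4: IF@2 ID@3 stall=0 (-) EX@4 MEM@5 WB@6
I2 ld r4 <- r5: IF@3 ID@4 stall=2 (RAW on I1.r5 (WB@6)) EX@7 MEM@8 WB@9
I3 sub r3 <- r3,r3: IF@4 ID@7 stall=0 (-) EX@8 MEM@9 WB@10
I4 ld r3 <- r5: IF@7 ID@8 stall=0 (-) EX@9 MEM@10 WB@11
I5 add r3 <- r3,r2: IF@8 ID@9 stall=2 (RAW on I4.r3 (WB@11)) EX@12 MEM@13 WB@14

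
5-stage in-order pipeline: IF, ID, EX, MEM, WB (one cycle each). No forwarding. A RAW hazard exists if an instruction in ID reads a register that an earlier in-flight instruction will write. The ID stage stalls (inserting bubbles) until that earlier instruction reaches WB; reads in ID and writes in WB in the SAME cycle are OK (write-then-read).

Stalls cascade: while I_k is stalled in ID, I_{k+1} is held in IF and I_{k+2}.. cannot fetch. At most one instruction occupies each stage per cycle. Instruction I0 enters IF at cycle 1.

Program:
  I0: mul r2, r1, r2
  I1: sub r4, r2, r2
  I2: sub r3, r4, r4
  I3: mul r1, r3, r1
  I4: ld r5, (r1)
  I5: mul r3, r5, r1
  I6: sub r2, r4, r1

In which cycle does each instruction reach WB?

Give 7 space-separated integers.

I0 mul r2 <- r1,r2: IF@1 ID@2 stall=0 (-) EX@3 MEM@4 WB@5
I1 sub r4 <- r2,r2: IF@2 ID@3 stall=2 (RAW on I0.r2 (WB@5)) EX@6 MEM@7 WB@8
I2 sub r3 <- r4,r4: IF@3 ID@6 stall=2 (RAW on I1.r4 (WB@8)) EX@9 MEM@10 WB@11
I3 mul r1 <- r3,r1: IF@6 ID@9 stall=2 (RAW on I2.r3 (WB@11)) EX@12 MEM@13 WB@14
I4 ld r5 <- r1: IF@9 ID@12 stall=2 (RAW on I3.r1 (WB@14)) EX@15 MEM@16 WB@17
I5 mul r3 <- r5,r1: IF@12 ID@15 stall=2 (RAW on I4.r5 (WB@17)) EX@18 MEM@19 WB@20
I6 sub r2 <- r4,r1: IF@15 ID@18 stall=0 (-) EX@19 MEM@20 WB@21

Answer: 5 8 11 14 17 20 21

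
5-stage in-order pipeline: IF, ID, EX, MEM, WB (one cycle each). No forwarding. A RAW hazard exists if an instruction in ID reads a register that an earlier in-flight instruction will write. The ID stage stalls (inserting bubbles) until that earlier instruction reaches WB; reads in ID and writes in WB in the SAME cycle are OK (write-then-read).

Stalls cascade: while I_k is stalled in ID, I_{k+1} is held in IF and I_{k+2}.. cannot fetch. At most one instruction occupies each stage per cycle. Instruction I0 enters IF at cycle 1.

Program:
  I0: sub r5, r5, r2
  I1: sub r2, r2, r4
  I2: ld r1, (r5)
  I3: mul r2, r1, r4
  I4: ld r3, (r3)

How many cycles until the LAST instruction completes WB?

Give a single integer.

I0 sub r5 <- r5,r2: IF@1 ID@2 stall=0 (-) EX@3 MEM@4 WB@5
I1 sub r2 <- r2,r4: IF@2 ID@3 stall=0 (-) EX@4 MEM@5 WB@6
I2 ld r1 <- r5: IF@3 ID@4 stall=1 (RAW on I0.r5 (WB@5)) EX@6 MEM@7 WB@8
I3 mul r2 <- r1,r4: IF@4 ID@6 stall=2 (RAW on I2.r1 (WB@8)) EX@9 MEM@10 WB@11
I4 ld r3 <- r3: IF@6 ID@9 stall=0 (-) EX@10 MEM@11 WB@12

Answer: 12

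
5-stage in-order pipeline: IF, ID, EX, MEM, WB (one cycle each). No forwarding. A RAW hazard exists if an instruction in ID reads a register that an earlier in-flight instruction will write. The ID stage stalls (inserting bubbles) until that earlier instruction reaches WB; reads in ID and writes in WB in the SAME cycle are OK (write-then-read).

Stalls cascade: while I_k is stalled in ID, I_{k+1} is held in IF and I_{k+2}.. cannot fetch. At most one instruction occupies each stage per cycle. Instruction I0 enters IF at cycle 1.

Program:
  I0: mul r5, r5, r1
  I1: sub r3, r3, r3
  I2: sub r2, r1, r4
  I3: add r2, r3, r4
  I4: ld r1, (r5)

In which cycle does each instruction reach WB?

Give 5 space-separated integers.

Answer: 5 6 7 9 10

Derivation:
I0 mul r5 <- r5,r1: IF@1 ID@2 stall=0 (-) EX@3 MEM@4 WB@5
I1 sub r3 <- r3,r3: IF@2 ID@3 stall=0 (-) EX@4 MEM@5 WB@6
I2 sub r2 <- r1,r4: IF@3 ID@4 stall=0 (-) EX@5 MEM@6 WB@7
I3 add r2 <- r3,r4: IF@4 ID@5 stall=1 (RAW on I1.r3 (WB@6)) EX@7 MEM@8 WB@9
I4 ld r1 <- r5: IF@5 ID@7 stall=0 (-) EX@8 MEM@9 WB@10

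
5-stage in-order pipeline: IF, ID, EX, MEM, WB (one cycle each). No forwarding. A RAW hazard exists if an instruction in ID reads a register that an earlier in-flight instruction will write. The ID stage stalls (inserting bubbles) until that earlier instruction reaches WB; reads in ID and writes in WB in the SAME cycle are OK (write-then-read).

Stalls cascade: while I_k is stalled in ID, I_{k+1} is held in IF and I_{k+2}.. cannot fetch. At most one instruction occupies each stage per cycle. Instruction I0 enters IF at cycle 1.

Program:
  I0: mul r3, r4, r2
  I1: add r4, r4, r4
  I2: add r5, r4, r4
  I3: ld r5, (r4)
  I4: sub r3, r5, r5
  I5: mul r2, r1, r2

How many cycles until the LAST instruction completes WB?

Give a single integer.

Answer: 14

Derivation:
I0 mul r3 <- r4,r2: IF@1 ID@2 stall=0 (-) EX@3 MEM@4 WB@5
I1 add r4 <- r4,r4: IF@2 ID@3 stall=0 (-) EX@4 MEM@5 WB@6
I2 add r5 <- r4,r4: IF@3 ID@4 stall=2 (RAW on I1.r4 (WB@6)) EX@7 MEM@8 WB@9
I3 ld r5 <- r4: IF@4 ID@7 stall=0 (-) EX@8 MEM@9 WB@10
I4 sub r3 <- r5,r5: IF@7 ID@8 stall=2 (RAW on I3.r5 (WB@10)) EX@11 MEM@12 WB@13
I5 mul r2 <- r1,r2: IF@8 ID@11 stall=0 (-) EX@12 MEM@13 WB@14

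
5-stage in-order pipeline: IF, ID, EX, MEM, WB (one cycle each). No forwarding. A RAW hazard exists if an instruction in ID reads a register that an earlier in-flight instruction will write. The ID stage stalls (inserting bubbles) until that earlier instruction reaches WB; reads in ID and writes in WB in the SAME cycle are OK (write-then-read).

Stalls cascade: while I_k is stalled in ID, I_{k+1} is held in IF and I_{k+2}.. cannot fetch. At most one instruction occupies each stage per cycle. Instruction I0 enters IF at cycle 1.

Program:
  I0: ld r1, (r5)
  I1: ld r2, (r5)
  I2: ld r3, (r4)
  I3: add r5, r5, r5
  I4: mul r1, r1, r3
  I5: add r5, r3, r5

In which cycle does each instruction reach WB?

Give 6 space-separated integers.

I0 ld r1 <- r5: IF@1 ID@2 stall=0 (-) EX@3 MEM@4 WB@5
I1 ld r2 <- r5: IF@2 ID@3 stall=0 (-) EX@4 MEM@5 WB@6
I2 ld r3 <- r4: IF@3 ID@4 stall=0 (-) EX@5 MEM@6 WB@7
I3 add r5 <- r5,r5: IF@4 ID@5 stall=0 (-) EX@6 MEM@7 WB@8
I4 mul r1 <- r1,r3: IF@5 ID@6 stall=1 (RAW on I2.r3 (WB@7)) EX@8 MEM@9 WB@10
I5 add r5 <- r3,r5: IF@6 ID@8 stall=0 (-) EX@9 MEM@10 WB@11

Answer: 5 6 7 8 10 11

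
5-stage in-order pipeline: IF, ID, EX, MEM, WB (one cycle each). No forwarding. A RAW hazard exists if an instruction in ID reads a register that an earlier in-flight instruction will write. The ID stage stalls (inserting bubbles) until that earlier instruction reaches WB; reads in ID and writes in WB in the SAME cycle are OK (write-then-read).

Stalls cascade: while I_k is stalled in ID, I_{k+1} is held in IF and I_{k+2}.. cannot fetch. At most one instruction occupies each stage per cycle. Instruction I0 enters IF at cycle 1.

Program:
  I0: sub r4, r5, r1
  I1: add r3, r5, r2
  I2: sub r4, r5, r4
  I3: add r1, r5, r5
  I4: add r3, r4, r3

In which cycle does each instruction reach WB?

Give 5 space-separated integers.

Answer: 5 6 8 9 11

Derivation:
I0 sub r4 <- r5,r1: IF@1 ID@2 stall=0 (-) EX@3 MEM@4 WB@5
I1 add r3 <- r5,r2: IF@2 ID@3 stall=0 (-) EX@4 MEM@5 WB@6
I2 sub r4 <- r5,r4: IF@3 ID@4 stall=1 (RAW on I0.r4 (WB@5)) EX@6 MEM@7 WB@8
I3 add r1 <- r5,r5: IF@4 ID@6 stall=0 (-) EX@7 MEM@8 WB@9
I4 add r3 <- r4,r3: IF@6 ID@7 stall=1 (RAW on I2.r4 (WB@8)) EX@9 MEM@10 WB@11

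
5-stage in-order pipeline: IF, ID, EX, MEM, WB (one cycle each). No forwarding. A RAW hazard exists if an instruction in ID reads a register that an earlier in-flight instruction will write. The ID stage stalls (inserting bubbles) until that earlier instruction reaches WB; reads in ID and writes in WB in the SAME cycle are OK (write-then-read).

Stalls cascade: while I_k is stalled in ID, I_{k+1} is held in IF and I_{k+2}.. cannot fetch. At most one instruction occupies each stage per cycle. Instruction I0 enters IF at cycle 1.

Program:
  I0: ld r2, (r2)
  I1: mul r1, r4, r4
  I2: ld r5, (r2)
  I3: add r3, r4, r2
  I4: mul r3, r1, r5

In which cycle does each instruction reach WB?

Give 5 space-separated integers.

Answer: 5 6 8 9 11

Derivation:
I0 ld r2 <- r2: IF@1 ID@2 stall=0 (-) EX@3 MEM@4 WB@5
I1 mul r1 <- r4,r4: IF@2 ID@3 stall=0 (-) EX@4 MEM@5 WB@6
I2 ld r5 <- r2: IF@3 ID@4 stall=1 (RAW on I0.r2 (WB@5)) EX@6 MEM@7 WB@8
I3 add r3 <- r4,r2: IF@4 ID@6 stall=0 (-) EX@7 MEM@8 WB@9
I4 mul r3 <- r1,r5: IF@6 ID@7 stall=1 (RAW on I2.r5 (WB@8)) EX@9 MEM@10 WB@11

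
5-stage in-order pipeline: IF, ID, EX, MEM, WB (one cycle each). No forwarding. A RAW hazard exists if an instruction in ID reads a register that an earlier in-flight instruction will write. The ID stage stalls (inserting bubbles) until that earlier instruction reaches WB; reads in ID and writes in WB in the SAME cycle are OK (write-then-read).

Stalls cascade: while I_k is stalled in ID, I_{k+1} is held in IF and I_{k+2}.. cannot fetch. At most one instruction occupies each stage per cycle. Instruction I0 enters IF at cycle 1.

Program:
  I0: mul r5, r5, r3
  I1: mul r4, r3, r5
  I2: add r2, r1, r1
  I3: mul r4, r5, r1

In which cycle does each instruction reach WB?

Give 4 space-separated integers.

Answer: 5 8 9 10

Derivation:
I0 mul r5 <- r5,r3: IF@1 ID@2 stall=0 (-) EX@3 MEM@4 WB@5
I1 mul r4 <- r3,r5: IF@2 ID@3 stall=2 (RAW on I0.r5 (WB@5)) EX@6 MEM@7 WB@8
I2 add r2 <- r1,r1: IF@3 ID@6 stall=0 (-) EX@7 MEM@8 WB@9
I3 mul r4 <- r5,r1: IF@6 ID@7 stall=0 (-) EX@8 MEM@9 WB@10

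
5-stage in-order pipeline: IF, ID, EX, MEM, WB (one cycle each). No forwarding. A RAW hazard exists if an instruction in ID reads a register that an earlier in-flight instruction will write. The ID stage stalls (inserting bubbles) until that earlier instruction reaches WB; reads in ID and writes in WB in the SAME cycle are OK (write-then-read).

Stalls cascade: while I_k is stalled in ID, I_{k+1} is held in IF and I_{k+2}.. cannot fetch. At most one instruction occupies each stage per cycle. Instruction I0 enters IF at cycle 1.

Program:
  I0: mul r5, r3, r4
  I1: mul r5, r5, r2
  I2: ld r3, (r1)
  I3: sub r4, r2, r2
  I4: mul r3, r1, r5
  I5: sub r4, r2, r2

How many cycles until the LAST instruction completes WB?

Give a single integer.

I0 mul r5 <- r3,r4: IF@1 ID@2 stall=0 (-) EX@3 MEM@4 WB@5
I1 mul r5 <- r5,r2: IF@2 ID@3 stall=2 (RAW on I0.r5 (WB@5)) EX@6 MEM@7 WB@8
I2 ld r3 <- r1: IF@3 ID@6 stall=0 (-) EX@7 MEM@8 WB@9
I3 sub r4 <- r2,r2: IF@6 ID@7 stall=0 (-) EX@8 MEM@9 WB@10
I4 mul r3 <- r1,r5: IF@7 ID@8 stall=0 (-) EX@9 MEM@10 WB@11
I5 sub r4 <- r2,r2: IF@8 ID@9 stall=0 (-) EX@10 MEM@11 WB@12

Answer: 12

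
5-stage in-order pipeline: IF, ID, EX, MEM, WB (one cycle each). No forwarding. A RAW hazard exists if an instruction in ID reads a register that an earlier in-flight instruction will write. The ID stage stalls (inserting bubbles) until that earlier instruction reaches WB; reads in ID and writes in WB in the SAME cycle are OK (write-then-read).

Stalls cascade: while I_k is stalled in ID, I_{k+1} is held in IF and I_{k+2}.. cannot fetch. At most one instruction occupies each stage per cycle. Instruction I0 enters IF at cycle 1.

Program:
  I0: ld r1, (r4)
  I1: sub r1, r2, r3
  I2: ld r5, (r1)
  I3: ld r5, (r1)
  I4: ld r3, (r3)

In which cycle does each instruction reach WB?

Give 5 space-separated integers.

Answer: 5 6 9 10 11

Derivation:
I0 ld r1 <- r4: IF@1 ID@2 stall=0 (-) EX@3 MEM@4 WB@5
I1 sub r1 <- r2,r3: IF@2 ID@3 stall=0 (-) EX@4 MEM@5 WB@6
I2 ld r5 <- r1: IF@3 ID@4 stall=2 (RAW on I1.r1 (WB@6)) EX@7 MEM@8 WB@9
I3 ld r5 <- r1: IF@4 ID@7 stall=0 (-) EX@8 MEM@9 WB@10
I4 ld r3 <- r3: IF@7 ID@8 stall=0 (-) EX@9 MEM@10 WB@11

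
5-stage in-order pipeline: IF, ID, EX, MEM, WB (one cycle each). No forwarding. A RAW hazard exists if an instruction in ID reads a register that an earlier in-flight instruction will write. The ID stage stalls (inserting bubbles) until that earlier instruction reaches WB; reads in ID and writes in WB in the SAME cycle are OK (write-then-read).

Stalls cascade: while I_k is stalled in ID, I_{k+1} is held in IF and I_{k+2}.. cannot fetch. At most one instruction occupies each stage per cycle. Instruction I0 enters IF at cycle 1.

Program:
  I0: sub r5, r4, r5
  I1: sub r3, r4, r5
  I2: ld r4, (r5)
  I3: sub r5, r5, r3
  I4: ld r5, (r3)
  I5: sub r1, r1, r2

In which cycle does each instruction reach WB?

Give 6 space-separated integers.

I0 sub r5 <- r4,r5: IF@1 ID@2 stall=0 (-) EX@3 MEM@4 WB@5
I1 sub r3 <- r4,r5: IF@2 ID@3 stall=2 (RAW on I0.r5 (WB@5)) EX@6 MEM@7 WB@8
I2 ld r4 <- r5: IF@3 ID@6 stall=0 (-) EX@7 MEM@8 WB@9
I3 sub r5 <- r5,r3: IF@6 ID@7 stall=1 (RAW on I1.r3 (WB@8)) EX@9 MEM@10 WB@11
I4 ld r5 <- r3: IF@7 ID@9 stall=0 (-) EX@10 MEM@11 WB@12
I5 sub r1 <- r1,r2: IF@9 ID@10 stall=0 (-) EX@11 MEM@12 WB@13

Answer: 5 8 9 11 12 13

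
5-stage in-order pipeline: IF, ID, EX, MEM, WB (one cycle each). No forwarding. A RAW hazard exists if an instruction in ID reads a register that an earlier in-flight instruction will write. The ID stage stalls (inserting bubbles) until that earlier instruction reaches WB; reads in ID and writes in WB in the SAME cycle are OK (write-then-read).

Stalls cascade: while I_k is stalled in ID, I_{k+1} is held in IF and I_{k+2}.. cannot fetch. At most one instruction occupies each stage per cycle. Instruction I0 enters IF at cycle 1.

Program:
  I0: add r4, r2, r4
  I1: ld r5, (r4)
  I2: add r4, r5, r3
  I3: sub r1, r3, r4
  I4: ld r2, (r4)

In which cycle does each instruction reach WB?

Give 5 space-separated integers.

Answer: 5 8 11 14 15

Derivation:
I0 add r4 <- r2,r4: IF@1 ID@2 stall=0 (-) EX@3 MEM@4 WB@5
I1 ld r5 <- r4: IF@2 ID@3 stall=2 (RAW on I0.r4 (WB@5)) EX@6 MEM@7 WB@8
I2 add r4 <- r5,r3: IF@3 ID@6 stall=2 (RAW on I1.r5 (WB@8)) EX@9 MEM@10 WB@11
I3 sub r1 <- r3,r4: IF@6 ID@9 stall=2 (RAW on I2.r4 (WB@11)) EX@12 MEM@13 WB@14
I4 ld r2 <- r4: IF@9 ID@12 stall=0 (-) EX@13 MEM@14 WB@15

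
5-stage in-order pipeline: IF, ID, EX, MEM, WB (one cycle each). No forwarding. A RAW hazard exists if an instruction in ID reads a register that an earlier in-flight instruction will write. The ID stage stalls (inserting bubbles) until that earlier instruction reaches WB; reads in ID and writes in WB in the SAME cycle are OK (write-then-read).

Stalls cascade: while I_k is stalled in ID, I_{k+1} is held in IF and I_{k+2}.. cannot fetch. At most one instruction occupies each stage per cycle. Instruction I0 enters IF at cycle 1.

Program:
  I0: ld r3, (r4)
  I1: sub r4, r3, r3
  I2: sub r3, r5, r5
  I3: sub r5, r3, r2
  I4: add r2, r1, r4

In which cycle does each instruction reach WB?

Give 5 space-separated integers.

I0 ld r3 <- r4: IF@1 ID@2 stall=0 (-) EX@3 MEM@4 WB@5
I1 sub r4 <- r3,r3: IF@2 ID@3 stall=2 (RAW on I0.r3 (WB@5)) EX@6 MEM@7 WB@8
I2 sub r3 <- r5,r5: IF@3 ID@6 stall=0 (-) EX@7 MEM@8 WB@9
I3 sub r5 <- r3,r2: IF@6 ID@7 stall=2 (RAW on I2.r3 (WB@9)) EX@10 MEM@11 WB@12
I4 add r2 <- r1,r4: IF@7 ID@10 stall=0 (-) EX@11 MEM@12 WB@13

Answer: 5 8 9 12 13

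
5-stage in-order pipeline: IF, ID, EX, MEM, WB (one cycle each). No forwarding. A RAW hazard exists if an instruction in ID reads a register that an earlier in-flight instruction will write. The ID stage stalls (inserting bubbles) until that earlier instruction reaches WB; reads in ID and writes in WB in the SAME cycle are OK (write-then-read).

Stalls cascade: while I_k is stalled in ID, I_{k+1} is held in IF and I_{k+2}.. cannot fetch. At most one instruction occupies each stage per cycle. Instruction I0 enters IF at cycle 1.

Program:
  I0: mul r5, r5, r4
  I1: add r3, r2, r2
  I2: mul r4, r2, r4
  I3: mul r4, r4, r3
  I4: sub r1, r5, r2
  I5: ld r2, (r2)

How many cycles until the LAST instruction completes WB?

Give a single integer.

I0 mul r5 <- r5,r4: IF@1 ID@2 stall=0 (-) EX@3 MEM@4 WB@5
I1 add r3 <- r2,r2: IF@2 ID@3 stall=0 (-) EX@4 MEM@5 WB@6
I2 mul r4 <- r2,r4: IF@3 ID@4 stall=0 (-) EX@5 MEM@6 WB@7
I3 mul r4 <- r4,r3: IF@4 ID@5 stall=2 (RAW on I2.r4 (WB@7)) EX@8 MEM@9 WB@10
I4 sub r1 <- r5,r2: IF@5 ID@8 stall=0 (-) EX@9 MEM@10 WB@11
I5 ld r2 <- r2: IF@8 ID@9 stall=0 (-) EX@10 MEM@11 WB@12

Answer: 12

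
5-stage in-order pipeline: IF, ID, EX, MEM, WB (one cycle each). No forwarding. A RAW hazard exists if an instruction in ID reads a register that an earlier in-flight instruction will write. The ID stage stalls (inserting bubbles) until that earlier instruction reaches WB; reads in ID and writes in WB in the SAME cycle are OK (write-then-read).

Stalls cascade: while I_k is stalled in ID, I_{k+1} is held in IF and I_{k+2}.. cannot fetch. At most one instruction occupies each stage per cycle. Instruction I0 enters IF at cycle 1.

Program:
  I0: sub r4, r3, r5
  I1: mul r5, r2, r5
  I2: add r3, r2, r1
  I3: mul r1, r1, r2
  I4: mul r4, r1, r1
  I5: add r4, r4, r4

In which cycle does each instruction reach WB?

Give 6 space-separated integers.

Answer: 5 6 7 8 11 14

Derivation:
I0 sub r4 <- r3,r5: IF@1 ID@2 stall=0 (-) EX@3 MEM@4 WB@5
I1 mul r5 <- r2,r5: IF@2 ID@3 stall=0 (-) EX@4 MEM@5 WB@6
I2 add r3 <- r2,r1: IF@3 ID@4 stall=0 (-) EX@5 MEM@6 WB@7
I3 mul r1 <- r1,r2: IF@4 ID@5 stall=0 (-) EX@6 MEM@7 WB@8
I4 mul r4 <- r1,r1: IF@5 ID@6 stall=2 (RAW on I3.r1 (WB@8)) EX@9 MEM@10 WB@11
I5 add r4 <- r4,r4: IF@6 ID@9 stall=2 (RAW on I4.r4 (WB@11)) EX@12 MEM@13 WB@14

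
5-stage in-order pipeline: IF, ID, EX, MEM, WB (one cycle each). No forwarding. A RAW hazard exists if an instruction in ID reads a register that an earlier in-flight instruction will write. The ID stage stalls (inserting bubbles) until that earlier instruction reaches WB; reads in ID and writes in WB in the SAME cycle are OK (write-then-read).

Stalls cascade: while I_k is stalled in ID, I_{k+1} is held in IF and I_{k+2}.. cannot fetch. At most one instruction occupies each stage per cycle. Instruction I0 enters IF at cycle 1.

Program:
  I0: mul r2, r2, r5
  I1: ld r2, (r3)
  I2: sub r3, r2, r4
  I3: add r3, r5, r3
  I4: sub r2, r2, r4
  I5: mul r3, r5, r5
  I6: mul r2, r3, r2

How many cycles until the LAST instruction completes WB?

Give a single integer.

I0 mul r2 <- r2,r5: IF@1 ID@2 stall=0 (-) EX@3 MEM@4 WB@5
I1 ld r2 <- r3: IF@2 ID@3 stall=0 (-) EX@4 MEM@5 WB@6
I2 sub r3 <- r2,r4: IF@3 ID@4 stall=2 (RAW on I1.r2 (WB@6)) EX@7 MEM@8 WB@9
I3 add r3 <- r5,r3: IF@4 ID@7 stall=2 (RAW on I2.r3 (WB@9)) EX@10 MEM@11 WB@12
I4 sub r2 <- r2,r4: IF@7 ID@10 stall=0 (-) EX@11 MEM@12 WB@13
I5 mul r3 <- r5,r5: IF@10 ID@11 stall=0 (-) EX@12 MEM@13 WB@14
I6 mul r2 <- r3,r2: IF@11 ID@12 stall=2 (RAW on I5.r3 (WB@14)) EX@15 MEM@16 WB@17

Answer: 17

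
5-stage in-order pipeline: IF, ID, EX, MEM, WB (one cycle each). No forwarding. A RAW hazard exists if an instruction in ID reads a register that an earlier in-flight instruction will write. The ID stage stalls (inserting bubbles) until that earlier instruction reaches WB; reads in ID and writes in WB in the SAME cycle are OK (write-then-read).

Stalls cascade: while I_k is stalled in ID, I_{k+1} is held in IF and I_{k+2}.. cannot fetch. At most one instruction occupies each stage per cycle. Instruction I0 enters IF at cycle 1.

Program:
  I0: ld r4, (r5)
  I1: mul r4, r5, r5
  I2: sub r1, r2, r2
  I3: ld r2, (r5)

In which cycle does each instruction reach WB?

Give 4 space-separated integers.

Answer: 5 6 7 8

Derivation:
I0 ld r4 <- r5: IF@1 ID@2 stall=0 (-) EX@3 MEM@4 WB@5
I1 mul r4 <- r5,r5: IF@2 ID@3 stall=0 (-) EX@4 MEM@5 WB@6
I2 sub r1 <- r2,r2: IF@3 ID@4 stall=0 (-) EX@5 MEM@6 WB@7
I3 ld r2 <- r5: IF@4 ID@5 stall=0 (-) EX@6 MEM@7 WB@8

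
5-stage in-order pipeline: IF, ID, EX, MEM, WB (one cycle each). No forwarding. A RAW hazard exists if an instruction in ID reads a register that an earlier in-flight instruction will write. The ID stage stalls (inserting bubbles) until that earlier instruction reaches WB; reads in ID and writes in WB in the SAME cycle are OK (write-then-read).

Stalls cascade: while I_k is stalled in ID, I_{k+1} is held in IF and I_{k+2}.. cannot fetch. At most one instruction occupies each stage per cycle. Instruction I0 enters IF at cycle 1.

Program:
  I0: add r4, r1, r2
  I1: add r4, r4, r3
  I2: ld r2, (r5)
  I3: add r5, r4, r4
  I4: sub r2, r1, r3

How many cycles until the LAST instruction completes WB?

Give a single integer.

I0 add r4 <- r1,r2: IF@1 ID@2 stall=0 (-) EX@3 MEM@4 WB@5
I1 add r4 <- r4,r3: IF@2 ID@3 stall=2 (RAW on I0.r4 (WB@5)) EX@6 MEM@7 WB@8
I2 ld r2 <- r5: IF@3 ID@6 stall=0 (-) EX@7 MEM@8 WB@9
I3 add r5 <- r4,r4: IF@6 ID@7 stall=1 (RAW on I1.r4 (WB@8)) EX@9 MEM@10 WB@11
I4 sub r2 <- r1,r3: IF@7 ID@9 stall=0 (-) EX@10 MEM@11 WB@12

Answer: 12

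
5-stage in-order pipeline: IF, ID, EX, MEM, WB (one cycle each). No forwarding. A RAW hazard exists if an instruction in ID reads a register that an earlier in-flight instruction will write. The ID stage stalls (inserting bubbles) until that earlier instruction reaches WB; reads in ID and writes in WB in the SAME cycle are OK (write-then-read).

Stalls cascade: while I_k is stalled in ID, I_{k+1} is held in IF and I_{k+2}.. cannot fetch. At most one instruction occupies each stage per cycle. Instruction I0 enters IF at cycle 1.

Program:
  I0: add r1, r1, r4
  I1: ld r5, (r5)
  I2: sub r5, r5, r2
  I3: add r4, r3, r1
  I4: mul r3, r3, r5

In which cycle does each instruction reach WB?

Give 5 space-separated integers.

Answer: 5 6 9 10 12

Derivation:
I0 add r1 <- r1,r4: IF@1 ID@2 stall=0 (-) EX@3 MEM@4 WB@5
I1 ld r5 <- r5: IF@2 ID@3 stall=0 (-) EX@4 MEM@5 WB@6
I2 sub r5 <- r5,r2: IF@3 ID@4 stall=2 (RAW on I1.r5 (WB@6)) EX@7 MEM@8 WB@9
I3 add r4 <- r3,r1: IF@4 ID@7 stall=0 (-) EX@8 MEM@9 WB@10
I4 mul r3 <- r3,r5: IF@7 ID@8 stall=1 (RAW on I2.r5 (WB@9)) EX@10 MEM@11 WB@12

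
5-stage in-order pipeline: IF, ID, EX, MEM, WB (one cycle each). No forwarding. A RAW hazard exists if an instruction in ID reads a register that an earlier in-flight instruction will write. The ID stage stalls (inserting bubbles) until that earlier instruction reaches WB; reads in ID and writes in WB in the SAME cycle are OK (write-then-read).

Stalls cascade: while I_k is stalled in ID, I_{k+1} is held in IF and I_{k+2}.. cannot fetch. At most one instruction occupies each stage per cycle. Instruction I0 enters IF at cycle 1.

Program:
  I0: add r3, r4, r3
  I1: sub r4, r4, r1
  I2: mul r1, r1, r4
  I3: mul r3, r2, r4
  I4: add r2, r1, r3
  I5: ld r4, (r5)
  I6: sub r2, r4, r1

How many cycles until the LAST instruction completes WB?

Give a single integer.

Answer: 17

Derivation:
I0 add r3 <- r4,r3: IF@1 ID@2 stall=0 (-) EX@3 MEM@4 WB@5
I1 sub r4 <- r4,r1: IF@2 ID@3 stall=0 (-) EX@4 MEM@5 WB@6
I2 mul r1 <- r1,r4: IF@3 ID@4 stall=2 (RAW on I1.r4 (WB@6)) EX@7 MEM@8 WB@9
I3 mul r3 <- r2,r4: IF@4 ID@7 stall=0 (-) EX@8 MEM@9 WB@10
I4 add r2 <- r1,r3: IF@7 ID@8 stall=2 (RAW on I3.r3 (WB@10)) EX@11 MEM@12 WB@13
I5 ld r4 <- r5: IF@8 ID@11 stall=0 (-) EX@12 MEM@13 WB@14
I6 sub r2 <- r4,r1: IF@11 ID@12 stall=2 (RAW on I5.r4 (WB@14)) EX@15 MEM@16 WB@17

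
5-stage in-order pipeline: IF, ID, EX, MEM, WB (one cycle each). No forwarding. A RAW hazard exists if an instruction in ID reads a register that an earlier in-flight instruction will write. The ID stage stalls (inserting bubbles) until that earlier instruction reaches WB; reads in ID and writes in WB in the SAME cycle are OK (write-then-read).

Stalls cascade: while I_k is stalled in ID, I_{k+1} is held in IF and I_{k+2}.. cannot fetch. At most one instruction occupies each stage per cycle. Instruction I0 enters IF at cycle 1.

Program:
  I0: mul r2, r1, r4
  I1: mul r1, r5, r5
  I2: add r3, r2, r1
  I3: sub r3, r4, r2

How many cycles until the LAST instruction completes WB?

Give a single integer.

I0 mul r2 <- r1,r4: IF@1 ID@2 stall=0 (-) EX@3 MEM@4 WB@5
I1 mul r1 <- r5,r5: IF@2 ID@3 stall=0 (-) EX@4 MEM@5 WB@6
I2 add r3 <- r2,r1: IF@3 ID@4 stall=2 (RAW on I1.r1 (WB@6)) EX@7 MEM@8 WB@9
I3 sub r3 <- r4,r2: IF@4 ID@7 stall=0 (-) EX@8 MEM@9 WB@10

Answer: 10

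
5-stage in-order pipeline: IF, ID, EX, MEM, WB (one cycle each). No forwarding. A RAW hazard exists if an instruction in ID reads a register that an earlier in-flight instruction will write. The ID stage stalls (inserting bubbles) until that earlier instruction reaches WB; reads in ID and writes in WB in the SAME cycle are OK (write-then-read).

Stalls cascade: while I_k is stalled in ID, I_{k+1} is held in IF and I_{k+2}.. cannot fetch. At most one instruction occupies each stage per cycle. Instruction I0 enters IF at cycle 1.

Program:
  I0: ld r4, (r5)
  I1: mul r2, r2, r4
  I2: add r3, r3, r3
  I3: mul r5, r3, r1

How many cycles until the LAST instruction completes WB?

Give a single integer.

I0 ld r4 <- r5: IF@1 ID@2 stall=0 (-) EX@3 MEM@4 WB@5
I1 mul r2 <- r2,r4: IF@2 ID@3 stall=2 (RAW on I0.r4 (WB@5)) EX@6 MEM@7 WB@8
I2 add r3 <- r3,r3: IF@3 ID@6 stall=0 (-) EX@7 MEM@8 WB@9
I3 mul r5 <- r3,r1: IF@6 ID@7 stall=2 (RAW on I2.r3 (WB@9)) EX@10 MEM@11 WB@12

Answer: 12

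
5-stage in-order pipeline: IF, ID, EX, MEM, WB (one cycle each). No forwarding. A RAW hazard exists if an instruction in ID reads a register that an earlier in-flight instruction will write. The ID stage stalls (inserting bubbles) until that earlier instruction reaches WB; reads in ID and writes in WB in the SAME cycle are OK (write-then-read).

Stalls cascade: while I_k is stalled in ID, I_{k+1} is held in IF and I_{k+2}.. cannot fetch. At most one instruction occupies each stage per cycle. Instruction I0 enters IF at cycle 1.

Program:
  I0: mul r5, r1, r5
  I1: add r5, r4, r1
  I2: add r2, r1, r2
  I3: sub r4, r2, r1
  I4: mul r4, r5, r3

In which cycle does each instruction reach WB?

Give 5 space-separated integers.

I0 mul r5 <- r1,r5: IF@1 ID@2 stall=0 (-) EX@3 MEM@4 WB@5
I1 add r5 <- r4,r1: IF@2 ID@3 stall=0 (-) EX@4 MEM@5 WB@6
I2 add r2 <- r1,r2: IF@3 ID@4 stall=0 (-) EX@5 MEM@6 WB@7
I3 sub r4 <- r2,r1: IF@4 ID@5 stall=2 (RAW on I2.r2 (WB@7)) EX@8 MEM@9 WB@10
I4 mul r4 <- r5,r3: IF@5 ID@8 stall=0 (-) EX@9 MEM@10 WB@11

Answer: 5 6 7 10 11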